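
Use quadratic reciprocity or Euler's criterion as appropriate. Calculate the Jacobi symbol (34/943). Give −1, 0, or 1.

Pull out 2: since 943 ≡ 7 (mod 8), (2/943) = +1.
Reciprocity: 17 ≡ 1 and 943 ≡ 3 (mod 4), so (17/943) = +(943/17).
Reduce top mod 17: now compute (8/17).
Pull out 2^3: since 17 ≡ 1 (mod 8), (2/17) = +1, so (2/17)^3 = +1.
Reached (1/17) = 1. Collecting the sign flips along the way, the symbol is +1.

1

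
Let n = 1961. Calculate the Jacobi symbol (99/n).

1

Reciprocity: 99 ≡ 3 and 1961 ≡ 1 (mod 4), so (99/1961) = +(1961/99).
Reduce top mod 99: now compute (80/99).
Pull out 2^4: since 99 ≡ 3 (mod 8), (2/99) = -1, so (2/99)^4 = +1.
Reciprocity: 5 ≡ 1 and 99 ≡ 3 (mod 4), so (5/99) = +(99/5).
Reduce top mod 5: now compute (4/5).
Pull out 2^2: since 5 ≡ 5 (mod 8), (2/5) = -1, so (2/5)^2 = +1.
Reached (1/5) = 1. Collecting the sign flips along the way, the symbol is +1.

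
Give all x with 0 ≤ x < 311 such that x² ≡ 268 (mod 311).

127, 184

Since 311 ≡ 3 (mod 4), a square root of 268 is 268^((311+1)/4) = 268^78 mod 311.
Repeated squaring: 268^2≡294, 268^4≡289, 268^8≡173, 268^16≡73, 268^32≡42, 268^64≡209 (mod 311).
268^78 = 268^(64+8+4+2) ≡ 127 (mod 311).
Check: 127² = 16129 ≡ 268 (mod 311). The two roots are 127 and 184.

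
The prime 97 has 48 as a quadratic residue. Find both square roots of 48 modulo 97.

40, 57

97 ≡ 1 (mod 4), so we find a root by search.
Trying successive values, 40² = 1600 ≡ 48 (mod 97). The other root is 97 − 40 = 57.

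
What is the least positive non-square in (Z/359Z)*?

(2/359) = +1, so 2 is a residue.
(3/359) = +1, so 3 is a residue.
(4/359) = +1, so 4 is a residue.
(5/359) = +1, so 5 is a residue.
(6/359) = +1, so 6 is a residue.
(7/359) = −1, so 7 is the smallest positive non-residue mod 359.

7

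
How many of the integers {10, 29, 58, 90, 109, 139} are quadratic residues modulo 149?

(10/149) = -1 → non-residue.
(29/149) = +1 → QR.
(58/149) = -1 → non-residue.
(90/149) = -1 → non-residue.
(109/149) = -1 → non-residue.
(139/149) = -1 → non-residue.
Total quadratic residues among the 6: 1.

1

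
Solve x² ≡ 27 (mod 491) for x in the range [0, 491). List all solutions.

152, 339

Since 491 ≡ 3 (mod 4), a square root of 27 is 27^((491+1)/4) = 27^123 mod 491.
Repeated squaring: 27^2≡238, 27^4≡179, 27^8≡126, 27^16≡164, 27^32≡382, 27^64≡97 (mod 491).
27^123 = 27^(64+32+16+8+2+1) ≡ 152 (mod 491).
Check: 152² = 23104 ≡ 27 (mod 491). The two roots are 152 and 339.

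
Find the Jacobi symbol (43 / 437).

Reciprocity: 43 ≡ 3 and 437 ≡ 1 (mod 4), so (43/437) = +(437/43).
Reduce top mod 43: now compute (7/43).
Reciprocity: 7 ≡ 3 and 43 ≡ 3 (mod 4), so (7/43) = −(43/7).
Reduce top mod 7: now compute (1/7).
Reached (1/7) = 1. Collecting the sign flips along the way, the symbol is -1.

-1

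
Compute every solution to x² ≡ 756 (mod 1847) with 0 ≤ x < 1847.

Since 1847 ≡ 3 (mod 4), a square root of 756 is 756^((1847+1)/4) = 756^462 mod 1847.
Repeated squaring: 756^2≡813, 756^4≡1590, 756^8≡1404, 756^16≡467, 756^32≡143, 756^64≡132, 756^128≡801, 756^256≡692 (mod 1847).
756^462 = 756^(256+128+64+8+4+2) ≡ 225 (mod 1847).
Check: 225² = 50625 ≡ 756 (mod 1847). The two roots are 225 and 1622.

225, 1622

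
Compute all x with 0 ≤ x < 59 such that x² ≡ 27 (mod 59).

26, 33

Since 59 ≡ 3 (mod 4), a square root of 27 is 27^((59+1)/4) = 27^15 mod 59.
Repeated squaring: 27^2≡21, 27^4≡28, 27^8≡17 (mod 59).
27^15 = 27^(8+4+2+1) ≡ 26 (mod 59).
Check: 26² = 676 ≡ 27 (mod 59). The two roots are 26 and 33.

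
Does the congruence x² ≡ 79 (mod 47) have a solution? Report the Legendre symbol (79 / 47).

1

First reduce: 79 ≡ 32 (mod 47).
Pull out 2^5: since 47 ≡ 7 (mod 8), (2/47) = +1, so (2/47)^5 = +1.
Reached (1/47) = 1. Collecting the sign flips along the way, the symbol is +1.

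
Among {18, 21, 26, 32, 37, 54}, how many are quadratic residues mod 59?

2

(18/59) = -1 → non-residue.
(21/59) = +1 → QR.
(26/59) = +1 → QR.
(32/59) = -1 → non-residue.
(37/59) = -1 → non-residue.
(54/59) = -1 → non-residue.
Total quadratic residues among the 6: 2.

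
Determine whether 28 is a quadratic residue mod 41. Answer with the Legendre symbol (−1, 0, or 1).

Euler's criterion: (28/41) ≡ 28^20 (mod 41).
28^2 ≡ 5 (mod 41)
28^4 ≡ 25 (mod 41)
28^8 ≡ 10 (mod 41)
28^16 ≡ 18 (mod 41)
28^20 = 28^(16+4) ≡ 40 (mod 41).
Result is 40 ≡ −1, so (28/41) = −1.

-1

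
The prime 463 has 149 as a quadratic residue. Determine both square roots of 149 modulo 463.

97, 366

Since 463 ≡ 3 (mod 4), a square root of 149 is 149^((463+1)/4) = 149^116 mod 463.
Repeated squaring: 149^2≡440, 149^4≡66, 149^8≡189, 149^16≡70, 149^32≡270, 149^64≡209 (mod 463).
149^116 = 149^(64+32+16+4) ≡ 97 (mod 463).
Check: 97² = 9409 ≡ 149 (mod 463). The two roots are 97 and 366.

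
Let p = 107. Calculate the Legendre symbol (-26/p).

1

First reduce: -26 ≡ 81 (mod 107).
Reciprocity: 81 ≡ 1 and 107 ≡ 3 (mod 4), so (81/107) = +(107/81).
Reduce top mod 81: now compute (26/81).
Pull out 2: since 81 ≡ 1 (mod 8), (2/81) = +1.
Reciprocity: 13 ≡ 1 and 81 ≡ 1 (mod 4), so (13/81) = +(81/13).
Reduce top mod 13: now compute (3/13).
Reciprocity: 3 ≡ 3 and 13 ≡ 1 (mod 4), so (3/13) = +(13/3).
Reduce top mod 3: now compute (1/3).
Reached (1/3) = 1. Collecting the sign flips along the way, the symbol is +1.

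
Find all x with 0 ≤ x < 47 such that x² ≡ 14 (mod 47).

Since 47 ≡ 3 (mod 4), a square root of 14 is 14^((47+1)/4) = 14^12 mod 47.
Repeated squaring: 14^2≡8, 14^4≡17, 14^8≡7 (mod 47).
14^12 = 14^(8+4) ≡ 25 (mod 47).
Check: 25² = 625 ≡ 14 (mod 47). The two roots are 22 and 25.

22, 25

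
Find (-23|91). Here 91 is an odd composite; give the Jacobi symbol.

-1

First reduce: -23 ≡ 68 (mod 91).
Pull out 2^2: since 91 ≡ 3 (mod 8), (2/91) = -1, so (2/91)^2 = +1.
Reciprocity: 17 ≡ 1 and 91 ≡ 3 (mod 4), so (17/91) = +(91/17).
Reduce top mod 17: now compute (6/17).
Pull out 2: since 17 ≡ 1 (mod 8), (2/17) = +1.
Reciprocity: 3 ≡ 3 and 17 ≡ 1 (mod 4), so (3/17) = +(17/3).
Reduce top mod 3: now compute (2/3).
Pull out 2: since 3 ≡ 3 (mod 8), (2/3) = -1.
Reached (1/3) = 1. Collecting the sign flips along the way, the symbol is -1.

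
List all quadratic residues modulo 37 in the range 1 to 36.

Square k = 1,…,18 (k and 37−k give the same square):
1²=1, 2²=4, 3²=9, 4²=16, 5²=25, 6²=36, 7²≡12, 8²≡27, 9²≡7, 10²≡26, 11²≡10, 12²≡33, 13²≡21, 14²≡11, 15²≡3, 16²≡34, 17²≡30, 18²≡28 (mod 37).
So the quadratic residues mod 37 are {1, 3, 4, 7, 9, 10, 11, 12, 16, 21, 25, 26, 27, 28, 30, 33, 34, 36}.

1, 3, 4, 7, 9, 10, 11, 12, 16, 21, 25, 26, 27, 28, 30, 33, 34, 36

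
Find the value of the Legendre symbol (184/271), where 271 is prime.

-1

Pull out 2^3: since 271 ≡ 7 (mod 8), (2/271) = +1, so (2/271)^3 = +1.
Reciprocity: 23 ≡ 3 and 271 ≡ 3 (mod 4), so (23/271) = −(271/23).
Reduce top mod 23: now compute (18/23).
Pull out 2: since 23 ≡ 7 (mod 8), (2/23) = +1.
Reciprocity: 9 ≡ 1 and 23 ≡ 3 (mod 4), so (9/23) = +(23/9).
Reduce top mod 9: now compute (5/9).
Reciprocity: 5 ≡ 1 and 9 ≡ 1 (mod 4), so (5/9) = +(9/5).
Reduce top mod 5: now compute (4/5).
Pull out 2^2: since 5 ≡ 5 (mod 8), (2/5) = -1, so (2/5)^2 = +1.
Reached (1/5) = 1. Collecting the sign flips along the way, the symbol is -1.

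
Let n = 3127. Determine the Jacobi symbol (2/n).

1

Pull out 2: since 3127 ≡ 7 (mod 8), (2/3127) = +1.
Reached (1/3127) = 1. Collecting the sign flips along the way, the symbol is +1.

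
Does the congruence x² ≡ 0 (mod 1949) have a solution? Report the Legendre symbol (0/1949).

Top reduces to 0: gcd > 1, so the symbol is 0.

0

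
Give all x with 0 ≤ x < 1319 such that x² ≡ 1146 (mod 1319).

235, 1084

Since 1319 ≡ 3 (mod 4), a square root of 1146 is 1146^((1319+1)/4) = 1146^330 mod 1319.
Repeated squaring: 1146^2≡911, 1146^4≡270, 1146^8≡355, 1146^16≡720, 1146^32≡33, 1146^64≡1089, 1146^128≡140, 1146^256≡1134 (mod 1319).
1146^330 = 1146^(256+64+8+2) ≡ 1084 (mod 1319).
Check: 1084² = 1175056 ≡ 1146 (mod 1319). The two roots are 235 and 1084.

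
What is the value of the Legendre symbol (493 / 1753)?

1

Reciprocity: 493 ≡ 1 and 1753 ≡ 1 (mod 4), so (493/1753) = +(1753/493).
Reduce top mod 493: now compute (274/493).
Pull out 2: since 493 ≡ 5 (mod 8), (2/493) = -1.
Reciprocity: 137 ≡ 1 and 493 ≡ 1 (mod 4), so (137/493) = +(493/137).
Reduce top mod 137: now compute (82/137).
Pull out 2: since 137 ≡ 1 (mod 8), (2/137) = +1.
Reciprocity: 41 ≡ 1 and 137 ≡ 1 (mod 4), so (41/137) = +(137/41).
Reduce top mod 41: now compute (14/41).
Pull out 2: since 41 ≡ 1 (mod 8), (2/41) = +1.
Reciprocity: 7 ≡ 3 and 41 ≡ 1 (mod 4), so (7/41) = +(41/7).
Reduce top mod 7: now compute (6/7).
Pull out 2: since 7 ≡ 7 (mod 8), (2/7) = +1.
Reciprocity: 3 ≡ 3 and 7 ≡ 3 (mod 4), so (3/7) = −(7/3).
Reduce top mod 3: now compute (1/3).
Reached (1/3) = 1. Collecting the sign flips along the way, the symbol is +1.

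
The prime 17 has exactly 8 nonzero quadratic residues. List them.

1 2 4 8 9 13 15 16

Square k = 1,…,8 (k and 17−k give the same square):
1²=1, 2²=4, 3²=9, 4²=16, 5²≡8, 6²≡2, 7²≡15, 8²≡13 (mod 17).
So the quadratic residues mod 17 are {1, 2, 4, 8, 9, 13, 15, 16}.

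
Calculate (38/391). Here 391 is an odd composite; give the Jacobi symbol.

Pull out 2: since 391 ≡ 7 (mod 8), (2/391) = +1.
Reciprocity: 19 ≡ 3 and 391 ≡ 3 (mod 4), so (19/391) = −(391/19).
Reduce top mod 19: now compute (11/19).
Reciprocity: 11 ≡ 3 and 19 ≡ 3 (mod 4), so (11/19) = −(19/11).
Reduce top mod 11: now compute (8/11).
Pull out 2^3: since 11 ≡ 3 (mod 8), (2/11) = -1, so (2/11)^3 = -1.
Reached (1/11) = 1. Collecting the sign flips along the way, the symbol is -1.

-1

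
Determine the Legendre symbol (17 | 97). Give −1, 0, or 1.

-1

Euler's criterion: (17/97) ≡ 17^48 (mod 97).
17^2 ≡ 95 (mod 97)
17^4 ≡ 4 (mod 97)
17^8 ≡ 16 (mod 97)
17^16 ≡ 62 (mod 97)
17^32 ≡ 61 (mod 97)
17^48 = 17^(32+16) ≡ 96 (mod 97).
Result is 96 ≡ −1, so (17/97) = −1.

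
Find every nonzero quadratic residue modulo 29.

1, 4, 5, 6, 7, 9, 13, 16, 20, 22, 23, 24, 25, 28

Square k = 1,…,14 (k and 29−k give the same square):
1²=1, 2²=4, 3²=9, 4²=16, 5²=25, 6²≡7, 7²≡20, 8²≡6, 9²≡23, 10²≡13, 11²≡5, 12²≡28, 13²≡24, 14²≡22 (mod 29).
So the quadratic residues mod 29 are {1, 4, 5, 6, 7, 9, 13, 16, 20, 22, 23, 24, 25, 28}.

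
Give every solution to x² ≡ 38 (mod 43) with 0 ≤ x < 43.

Since 43 ≡ 3 (mod 4), a square root of 38 is 38^((43+1)/4) = 38^11 mod 43.
Repeated squaring: 38^2≡25, 38^4≡23, 38^8≡13 (mod 43).
38^11 = 38^(8+2+1) ≡ 9 (mod 43).
Check: 9² = 81 ≡ 38 (mod 43). The two roots are 9 and 34.

9, 34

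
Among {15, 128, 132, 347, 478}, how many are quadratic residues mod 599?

3

(15/599) = +1 → QR.
(128/599) = +1 → QR.
(132/599) = -1 → non-residue.
(347/599) = +1 → QR.
(478/599) = -1 → non-residue.
Total quadratic residues among the 5: 3.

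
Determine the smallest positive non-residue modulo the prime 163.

2

(2/163) = −1, so 2 is the smallest positive non-residue mod 163.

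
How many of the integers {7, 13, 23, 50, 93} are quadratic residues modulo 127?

2

(7/127) = -1 → non-residue.
(13/127) = +1 → QR.
(23/127) = -1 → non-residue.
(50/127) = +1 → QR.
(93/127) = -1 → non-residue.
Total quadratic residues among the 5: 2.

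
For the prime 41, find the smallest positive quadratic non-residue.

(2/41) = +1, so 2 is a residue.
(3/41) = −1, so 3 is the smallest positive non-residue mod 41.

3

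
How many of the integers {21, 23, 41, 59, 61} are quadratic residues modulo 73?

(21/73) = -1 → non-residue.
(23/73) = +1 → QR.
(41/73) = +1 → QR.
(59/73) = -1 → non-residue.
(61/73) = +1 → QR.
Total quadratic residues among the 5: 3.

3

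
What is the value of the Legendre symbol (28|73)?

-1

Pull out 2^2: since 73 ≡ 1 (mod 8), (2/73) = +1, so (2/73)^2 = +1.
Reciprocity: 7 ≡ 3 and 73 ≡ 1 (mod 4), so (7/73) = +(73/7).
Reduce top mod 7: now compute (3/7).
Reciprocity: 3 ≡ 3 and 7 ≡ 3 (mod 4), so (3/7) = −(7/3).
Reduce top mod 3: now compute (1/3).
Reached (1/3) = 1. Collecting the sign flips along the way, the symbol is -1.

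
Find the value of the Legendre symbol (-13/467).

-1

First reduce: -13 ≡ 454 (mod 467).
Pull out 2: since 467 ≡ 3 (mod 8), (2/467) = -1.
Reciprocity: 227 ≡ 3 and 467 ≡ 3 (mod 4), so (227/467) = −(467/227).
Reduce top mod 227: now compute (13/227).
Reciprocity: 13 ≡ 1 and 227 ≡ 3 (mod 4), so (13/227) = +(227/13).
Reduce top mod 13: now compute (6/13).
Pull out 2: since 13 ≡ 5 (mod 8), (2/13) = -1.
Reciprocity: 3 ≡ 3 and 13 ≡ 1 (mod 4), so (3/13) = +(13/3).
Reduce top mod 3: now compute (1/3).
Reached (1/3) = 1. Collecting the sign flips along the way, the symbol is -1.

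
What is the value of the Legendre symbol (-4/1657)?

1

First reduce: -4 ≡ 1653 (mod 1657).
Reciprocity: 1653 ≡ 1 and 1657 ≡ 1 (mod 4), so (1653/1657) = +(1657/1653).
Reduce top mod 1653: now compute (4/1653).
Pull out 2^2: since 1653 ≡ 5 (mod 8), (2/1653) = -1, so (2/1653)^2 = +1.
Reached (1/1653) = 1. Collecting the sign flips along the way, the symbol is +1.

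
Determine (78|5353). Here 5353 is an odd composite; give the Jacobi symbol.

Pull out 2: since 5353 ≡ 1 (mod 8), (2/5353) = +1.
Reciprocity: 39 ≡ 3 and 5353 ≡ 1 (mod 4), so (39/5353) = +(5353/39).
Reduce top mod 39: now compute (10/39).
Pull out 2: since 39 ≡ 7 (mod 8), (2/39) = +1.
Reciprocity: 5 ≡ 1 and 39 ≡ 3 (mod 4), so (5/39) = +(39/5).
Reduce top mod 5: now compute (4/5).
Pull out 2^2: since 5 ≡ 5 (mod 8), (2/5) = -1, so (2/5)^2 = +1.
Reached (1/5) = 1. Collecting the sign flips along the way, the symbol is +1.

1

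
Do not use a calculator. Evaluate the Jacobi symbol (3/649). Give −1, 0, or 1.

1

Reciprocity: 3 ≡ 3 and 649 ≡ 1 (mod 4), so (3/649) = +(649/3).
Reduce top mod 3: now compute (1/3).
Reached (1/3) = 1. Collecting the sign flips along the way, the symbol is +1.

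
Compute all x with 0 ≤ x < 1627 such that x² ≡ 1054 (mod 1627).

Since 1627 ≡ 3 (mod 4), a square root of 1054 is 1054^((1627+1)/4) = 1054^407 mod 1627.
Repeated squaring: 1054^2≡1302, 1054^4≡1497, 1054^8≡630, 1054^16≡1539, 1054^32≡1236, 1054^64≡1570, 1054^128≡1622, 1054^256≡25 (mod 1627).
1054^407 = 1054^(256+128+16+4+2+1) ≡ 104 (mod 1627).
Check: 104² = 10816 ≡ 1054 (mod 1627). The two roots are 104 and 1523.

104, 1523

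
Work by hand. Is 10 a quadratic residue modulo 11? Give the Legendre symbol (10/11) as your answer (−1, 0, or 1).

Pull out 2: since 11 ≡ 3 (mod 8), (2/11) = -1.
Reciprocity: 5 ≡ 1 and 11 ≡ 3 (mod 4), so (5/11) = +(11/5).
Reduce top mod 5: now compute (1/5).
Reached (1/5) = 1. Collecting the sign flips along the way, the symbol is -1.

-1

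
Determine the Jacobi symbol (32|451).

-1

Pull out 2^5: since 451 ≡ 3 (mod 8), (2/451) = -1, so (2/451)^5 = -1.
Reached (1/451) = 1. Collecting the sign flips along the way, the symbol is -1.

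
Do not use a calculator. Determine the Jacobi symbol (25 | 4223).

Reciprocity: 25 ≡ 1 and 4223 ≡ 3 (mod 4), so (25/4223) = +(4223/25).
Reduce top mod 25: now compute (23/25).
Reciprocity: 23 ≡ 3 and 25 ≡ 1 (mod 4), so (23/25) = +(25/23).
Reduce top mod 23: now compute (2/23).
Pull out 2: since 23 ≡ 7 (mod 8), (2/23) = +1.
Reached (1/23) = 1. Collecting the sign flips along the way, the symbol is +1.

1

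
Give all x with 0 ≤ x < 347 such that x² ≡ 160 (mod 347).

153, 194

Since 347 ≡ 3 (mod 4), a square root of 160 is 160^((347+1)/4) = 160^87 mod 347.
Repeated squaring: 160^2≡269, 160^4≡185, 160^8≡219, 160^16≡75, 160^32≡73, 160^64≡124 (mod 347).
160^87 = 160^(64+16+4+2+1) ≡ 194 (mod 347).
Check: 194² = 37636 ≡ 160 (mod 347). The two roots are 153 and 194.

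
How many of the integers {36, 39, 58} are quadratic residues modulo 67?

2

(36/67) = +1 → QR.
(39/67) = +1 → QR.
(58/67) = -1 → non-residue.
Total quadratic residues among the 3: 2.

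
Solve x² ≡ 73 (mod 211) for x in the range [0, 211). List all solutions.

101, 110

Since 211 ≡ 3 (mod 4), a square root of 73 is 73^((211+1)/4) = 73^53 mod 211.
Repeated squaring: 73^2≡54, 73^4≡173, 73^8≡178, 73^16≡34, 73^32≡101 (mod 211).
73^53 = 73^(32+16+4+1) ≡ 101 (mod 211).
Check: 101² = 10201 ≡ 73 (mod 211). The two roots are 101 and 110.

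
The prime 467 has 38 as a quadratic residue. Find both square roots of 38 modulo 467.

186, 281

Since 467 ≡ 3 (mod 4), a square root of 38 is 38^((467+1)/4) = 38^117 mod 467.
Repeated squaring: 38^2≡43, 38^4≡448, 38^8≡361, 38^16≡28, 38^32≡317, 38^64≡84 (mod 467).
38^117 = 38^(64+32+16+4+1) ≡ 186 (mod 467).
Check: 186² = 34596 ≡ 38 (mod 467). The two roots are 186 and 281.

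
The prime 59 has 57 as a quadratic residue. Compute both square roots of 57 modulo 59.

Since 59 ≡ 3 (mod 4), a square root of 57 is 57^((59+1)/4) = 57^15 mod 59.
Repeated squaring: 57^2≡4, 57^4≡16, 57^8≡20 (mod 59).
57^15 = 57^(8+4+2+1) ≡ 36 (mod 59).
Check: 36² = 1296 ≡ 57 (mod 59). The two roots are 23 and 36.

23, 36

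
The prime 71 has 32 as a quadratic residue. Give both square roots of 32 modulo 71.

Since 71 ≡ 3 (mod 4), a square root of 32 is 32^((71+1)/4) = 32^18 mod 71.
Repeated squaring: 32^2≡30, 32^4≡48, 32^8≡32, 32^16≡30 (mod 71).
32^18 = 32^(16+2) ≡ 48 (mod 71).
Check: 48² = 2304 ≡ 32 (mod 71). The two roots are 23 and 48.

23, 48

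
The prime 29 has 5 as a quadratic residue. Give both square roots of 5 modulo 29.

11, 18

29 ≡ 1 (mod 4), so we find a root by search.
Trying successive values, 11² = 121 ≡ 5 (mod 29). The other root is 29 − 11 = 18.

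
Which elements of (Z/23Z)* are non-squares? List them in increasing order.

5,7,10,11,14,15,17,19,20,21,22

Square k = 1,…,11 (k and 23−k give the same square):
1²=1, 2²=4, 3²=9, 4²=16, 5²≡2, 6²≡13, 7²≡3, 8²≡18, 9²≡12, 10²≡8, 11²≡6 (mod 23).
The residues are {1, 2, 3, 4, 6, 8, 9, 12, 13, 16, 18}; the non-residues are the remaining 11 nonzero classes.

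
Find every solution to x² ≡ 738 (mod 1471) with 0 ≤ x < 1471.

47, 1424

Since 1471 ≡ 3 (mod 4), a square root of 738 is 738^((1471+1)/4) = 738^368 mod 1471.
Repeated squaring: 738^2≡374, 738^4≡131, 738^8≡980, 738^16≡1308, 738^32≡91, 738^64≡926, 738^128≡1354, 738^256≡450 (mod 1471).
738^368 = 738^(256+64+32+16) ≡ 1424 (mod 1471).
Check: 1424² = 2027776 ≡ 738 (mod 1471). The two roots are 47 and 1424.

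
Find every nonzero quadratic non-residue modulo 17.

3, 5, 6, 7, 10, 11, 12, 14

Square k = 1,…,8 (k and 17−k give the same square):
1²=1, 2²=4, 3²=9, 4²=16, 5²≡8, 6²≡2, 7²≡15, 8²≡13 (mod 17).
The residues are {1, 2, 4, 8, 9, 13, 15, 16}; the non-residues are the remaining 8 nonzero classes.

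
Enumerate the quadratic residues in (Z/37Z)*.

1 3 4 7 9 10 11 12 16 21 25 26 27 28 30 33 34 36

Square k = 1,…,18 (k and 37−k give the same square):
1²=1, 2²=4, 3²=9, 4²=16, 5²=25, 6²=36, 7²≡12, 8²≡27, 9²≡7, 10²≡26, 11²≡10, 12²≡33, 13²≡21, 14²≡11, 15²≡3, 16²≡34, 17²≡30, 18²≡28 (mod 37).
So the quadratic residues mod 37 are {1, 3, 4, 7, 9, 10, 11, 12, 16, 21, 25, 26, 27, 28, 30, 33, 34, 36}.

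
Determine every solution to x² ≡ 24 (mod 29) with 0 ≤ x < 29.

29 ≡ 1 (mod 4), so we find a root by search.
Trying successive values, 13² = 169 ≡ 24 (mod 29). The other root is 29 − 13 = 16.

13, 16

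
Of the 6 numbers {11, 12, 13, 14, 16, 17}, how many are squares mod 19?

(11/19) = +1 → QR.
(12/19) = -1 → non-residue.
(13/19) = -1 → non-residue.
(14/19) = -1 → non-residue.
(16/19) = +1 → QR.
(17/19) = +1 → QR.
Total quadratic residues among the 6: 3.

3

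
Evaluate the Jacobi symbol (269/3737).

-1

Reciprocity: 269 ≡ 1 and 3737 ≡ 1 (mod 4), so (269/3737) = +(3737/269).
Reduce top mod 269: now compute (240/269).
Pull out 2^4: since 269 ≡ 5 (mod 8), (2/269) = -1, so (2/269)^4 = +1.
Reciprocity: 15 ≡ 3 and 269 ≡ 1 (mod 4), so (15/269) = +(269/15).
Reduce top mod 15: now compute (14/15).
Pull out 2: since 15 ≡ 7 (mod 8), (2/15) = +1.
Reciprocity: 7 ≡ 3 and 15 ≡ 3 (mod 4), so (7/15) = −(15/7).
Reduce top mod 7: now compute (1/7).
Reached (1/7) = 1. Collecting the sign flips along the way, the symbol is -1.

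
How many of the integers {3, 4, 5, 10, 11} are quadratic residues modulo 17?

1

(3/17) = -1 → non-residue.
(4/17) = +1 → QR.
(5/17) = -1 → non-residue.
(10/17) = -1 → non-residue.
(11/17) = -1 → non-residue.
Total quadratic residues among the 5: 1.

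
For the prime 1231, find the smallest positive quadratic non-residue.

3

(2/1231) = +1, so 2 is a residue.
(3/1231) = −1, so 3 is the smallest positive non-residue mod 1231.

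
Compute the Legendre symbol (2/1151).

Euler's criterion: (2/1151) ≡ 2^575 (mod 1151).
2^2 ≡ 4 (mod 1151)
2^4 ≡ 16 (mod 1151)
2^8 ≡ 256 (mod 1151)
2^16 ≡ 1080 (mod 1151)
2^32 ≡ 437 (mod 1151)
2^64 ≡ 1054 (mod 1151)
2^128 ≡ 201 (mod 1151)
2^256 ≡ 116 (mod 1151)
2^512 ≡ 795 (mod 1151)
2^575 = 2^(512+32+16+8+4+2+1) ≡ 1 (mod 1151).
Result is 1, so (2/1151) = 1.

1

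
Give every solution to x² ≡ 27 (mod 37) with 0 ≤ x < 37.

37 ≡ 1 (mod 4), so we find a root by search.
Trying successive values, 8² = 64 ≡ 27 (mod 37). The other root is 37 − 8 = 29.

8, 29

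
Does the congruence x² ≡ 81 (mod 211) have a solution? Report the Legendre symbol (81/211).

Reciprocity: 81 ≡ 1 and 211 ≡ 3 (mod 4), so (81/211) = +(211/81).
Reduce top mod 81: now compute (49/81).
Reciprocity: 49 ≡ 1 and 81 ≡ 1 (mod 4), so (49/81) = +(81/49).
Reduce top mod 49: now compute (32/49).
Pull out 2^5: since 49 ≡ 1 (mod 8), (2/49) = +1, so (2/49)^5 = +1.
Reached (1/49) = 1. Collecting the sign flips along the way, the symbol is +1.

1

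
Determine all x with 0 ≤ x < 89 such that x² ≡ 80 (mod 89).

13, 76

89 ≡ 1 (mod 4), so we find a root by search.
Trying successive values, 13² = 169 ≡ 80 (mod 89). The other root is 89 − 13 = 76.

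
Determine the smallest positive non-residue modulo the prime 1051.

2

(2/1051) = −1, so 2 is the smallest positive non-residue mod 1051.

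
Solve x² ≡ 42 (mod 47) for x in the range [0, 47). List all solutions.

Since 47 ≡ 3 (mod 4), a square root of 42 is 42^((47+1)/4) = 42^12 mod 47.
Repeated squaring: 42^2≡25, 42^4≡14, 42^8≡8 (mod 47).
42^12 = 42^(8+4) ≡ 18 (mod 47).
Check: 18² = 324 ≡ 42 (mod 47). The two roots are 18 and 29.

18, 29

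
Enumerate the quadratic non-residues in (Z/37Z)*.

Square k = 1,…,18 (k and 37−k give the same square):
1²=1, 2²=4, 3²=9, 4²=16, 5²=25, 6²=36, 7²≡12, 8²≡27, 9²≡7, 10²≡26, 11²≡10, 12²≡33, 13²≡21, 14²≡11, 15²≡3, 16²≡34, 17²≡30, 18²≡28 (mod 37).
The residues are {1, 3, 4, 7, 9, 10, 11, 12, 16, 21, 25, 26, 27, 28, 30, 33, 34, 36}; the non-residues are the remaining 18 nonzero classes.

2, 5, 6, 8, 13, 14, 15, 17, 18, 19, 20, 22, 23, 24, 29, 31, 32, 35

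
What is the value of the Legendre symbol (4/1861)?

Pull out 2^2: since 1861 ≡ 5 (mod 8), (2/1861) = -1, so (2/1861)^2 = +1.
Reached (1/1861) = 1. Collecting the sign flips along the way, the symbol is +1.

1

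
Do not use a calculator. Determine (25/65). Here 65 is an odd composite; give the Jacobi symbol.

Reciprocity: 25 ≡ 1 and 65 ≡ 1 (mod 4), so (25/65) = +(65/25).
Reduce top mod 25: now compute (15/25).
Reciprocity: 15 ≡ 3 and 25 ≡ 1 (mod 4), so (15/25) = +(25/15).
Reduce top mod 15: now compute (10/15).
Pull out 2: since 15 ≡ 7 (mod 8), (2/15) = +1.
Reciprocity: 5 ≡ 1 and 15 ≡ 3 (mod 4), so (5/15) = +(15/5).
Reduce top mod 5: now compute (0/5).
Top reduces to 0: gcd > 1, so the symbol is 0.

0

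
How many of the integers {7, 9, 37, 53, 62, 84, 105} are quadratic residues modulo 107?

5

(7/107) = -1 → non-residue.
(9/107) = +1 → QR.
(37/107) = +1 → QR.
(53/107) = +1 → QR.
(62/107) = +1 → QR.
(84/107) = -1 → non-residue.
(105/107) = +1 → QR.
Total quadratic residues among the 7: 5.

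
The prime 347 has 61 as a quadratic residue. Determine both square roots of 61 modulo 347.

65, 282

Since 347 ≡ 3 (mod 4), a square root of 61 is 61^((347+1)/4) = 61^87 mod 347.
Repeated squaring: 61^2≡251, 61^4≡194, 61^8≡160, 61^16≡269, 61^32≡185, 61^64≡219 (mod 347).
61^87 = 61^(64+16+4+2+1) ≡ 282 (mod 347).
Check: 282² = 79524 ≡ 61 (mod 347). The two roots are 65 and 282.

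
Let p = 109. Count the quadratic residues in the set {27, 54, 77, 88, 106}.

3

(27/109) = +1 → QR.
(54/109) = -1 → non-residue.
(77/109) = -1 → non-residue.
(88/109) = +1 → QR.
(106/109) = +1 → QR.
Total quadratic residues among the 5: 3.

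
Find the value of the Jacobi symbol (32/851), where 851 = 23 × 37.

Pull out 2^5: since 851 ≡ 3 (mod 8), (2/851) = -1, so (2/851)^5 = -1.
Reached (1/851) = 1. Collecting the sign flips along the way, the symbol is -1.

-1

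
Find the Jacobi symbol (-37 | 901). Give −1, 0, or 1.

-1

First reduce: -37 ≡ 864 (mod 901).
Pull out 2^5: since 901 ≡ 5 (mod 8), (2/901) = -1, so (2/901)^5 = -1.
Reciprocity: 27 ≡ 3 and 901 ≡ 1 (mod 4), so (27/901) = +(901/27).
Reduce top mod 27: now compute (10/27).
Pull out 2: since 27 ≡ 3 (mod 8), (2/27) = -1.
Reciprocity: 5 ≡ 1 and 27 ≡ 3 (mod 4), so (5/27) = +(27/5).
Reduce top mod 5: now compute (2/5).
Pull out 2: since 5 ≡ 5 (mod 8), (2/5) = -1.
Reached (1/5) = 1. Collecting the sign flips along the way, the symbol is -1.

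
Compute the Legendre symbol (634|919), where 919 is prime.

-1

Euler's criterion: (634/919) ≡ 634^459 (mod 919).
634^2 ≡ 353 (mod 919)
634^4 ≡ 544 (mod 919)
634^8 ≡ 18 (mod 919)
634^16 ≡ 324 (mod 919)
634^32 ≡ 210 (mod 919)
634^64 ≡ 907 (mod 919)
634^128 ≡ 144 (mod 919)
634^256 ≡ 518 (mod 919)
634^459 = 634^(256+128+64+8+2+1) ≡ 918 (mod 919).
Result is 918 ≡ −1, so (634/919) = −1.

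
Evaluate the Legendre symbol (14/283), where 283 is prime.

-1

Pull out 2: since 283 ≡ 3 (mod 8), (2/283) = -1.
Reciprocity: 7 ≡ 3 and 283 ≡ 3 (mod 4), so (7/283) = −(283/7).
Reduce top mod 7: now compute (3/7).
Reciprocity: 3 ≡ 3 and 7 ≡ 3 (mod 4), so (3/7) = −(7/3).
Reduce top mod 3: now compute (1/3).
Reached (1/3) = 1. Collecting the sign flips along the way, the symbol is -1.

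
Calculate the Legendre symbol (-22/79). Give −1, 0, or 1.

-1

First reduce: -22 ≡ 57 (mod 79).
Reciprocity: 57 ≡ 1 and 79 ≡ 3 (mod 4), so (57/79) = +(79/57).
Reduce top mod 57: now compute (22/57).
Pull out 2: since 57 ≡ 1 (mod 8), (2/57) = +1.
Reciprocity: 11 ≡ 3 and 57 ≡ 1 (mod 4), so (11/57) = +(57/11).
Reduce top mod 11: now compute (2/11).
Pull out 2: since 11 ≡ 3 (mod 8), (2/11) = -1.
Reached (1/11) = 1. Collecting the sign flips along the way, the symbol is -1.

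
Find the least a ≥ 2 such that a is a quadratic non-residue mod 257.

(2/257) = +1, so 2 is a residue.
(3/257) = −1, so 3 is the smallest positive non-residue mod 257.

3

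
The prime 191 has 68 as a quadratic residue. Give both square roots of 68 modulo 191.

91, 100

Since 191 ≡ 3 (mod 4), a square root of 68 is 68^((191+1)/4) = 68^48 mod 191.
Repeated squaring: 68^2≡40, 68^4≡72, 68^8≡27, 68^16≡156, 68^32≡79 (mod 191).
68^48 = 68^(32+16) ≡ 100 (mod 191).
Check: 100² = 10000 ≡ 68 (mod 191). The two roots are 91 and 100.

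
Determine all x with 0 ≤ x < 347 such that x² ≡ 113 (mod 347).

Since 347 ≡ 3 (mod 4), a square root of 113 is 113^((347+1)/4) = 113^87 mod 347.
Repeated squaring: 113^2≡277, 113^4≡42, 113^8≡29, 113^16≡147, 113^32≡95, 113^64≡3 (mod 347).
113^87 = 113^(64+16+4+2+1) ≡ 279 (mod 347).
Check: 279² = 77841 ≡ 113 (mod 347). The two roots are 68 and 279.

68, 279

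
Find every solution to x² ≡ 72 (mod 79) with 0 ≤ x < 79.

Since 79 ≡ 3 (mod 4), a square root of 72 is 72^((79+1)/4) = 72^20 mod 79.
Repeated squaring: 72^2≡49, 72^4≡31, 72^8≡13, 72^16≡11 (mod 79).
72^20 = 72^(16+4) ≡ 25 (mod 79).
Check: 25² = 625 ≡ 72 (mod 79). The two roots are 25 and 54.

25, 54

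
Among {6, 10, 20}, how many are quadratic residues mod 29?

2

(6/29) = +1 → QR.
(10/29) = -1 → non-residue.
(20/29) = +1 → QR.
Total quadratic residues among the 3: 2.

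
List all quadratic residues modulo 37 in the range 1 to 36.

1, 3, 4, 7, 9, 10, 11, 12, 16, 21, 25, 26, 27, 28, 30, 33, 34, 36

Square k = 1,…,18 (k and 37−k give the same square):
1²=1, 2²=4, 3²=9, 4²=16, 5²=25, 6²=36, 7²≡12, 8²≡27, 9²≡7, 10²≡26, 11²≡10, 12²≡33, 13²≡21, 14²≡11, 15²≡3, 16²≡34, 17²≡30, 18²≡28 (mod 37).
So the quadratic residues mod 37 are {1, 3, 4, 7, 9, 10, 11, 12, 16, 21, 25, 26, 27, 28, 30, 33, 34, 36}.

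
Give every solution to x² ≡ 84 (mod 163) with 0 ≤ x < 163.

Since 163 ≡ 3 (mod 4), a square root of 84 is 84^((163+1)/4) = 84^41 mod 163.
Repeated squaring: 84^2≡47, 84^4≡90, 84^8≡113, 84^16≡55, 84^32≡91 (mod 163).
84^41 = 84^(32+8+1) ≡ 35 (mod 163).
Check: 35² = 1225 ≡ 84 (mod 163). The two roots are 35 and 128.

35, 128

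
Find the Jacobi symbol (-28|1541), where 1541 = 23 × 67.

1

First reduce: -28 ≡ 1513 (mod 1541).
Reciprocity: 1513 ≡ 1 and 1541 ≡ 1 (mod 4), so (1513/1541) = +(1541/1513).
Reduce top mod 1513: now compute (28/1513).
Pull out 2^2: since 1513 ≡ 1 (mod 8), (2/1513) = +1, so (2/1513)^2 = +1.
Reciprocity: 7 ≡ 3 and 1513 ≡ 1 (mod 4), so (7/1513) = +(1513/7).
Reduce top mod 7: now compute (1/7).
Reached (1/7) = 1. Collecting the sign flips along the way, the symbol is +1.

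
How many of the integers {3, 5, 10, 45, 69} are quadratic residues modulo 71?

4

(3/71) = +1 → QR.
(5/71) = +1 → QR.
(10/71) = +1 → QR.
(45/71) = +1 → QR.
(69/71) = -1 → non-residue.
Total quadratic residues among the 5: 4.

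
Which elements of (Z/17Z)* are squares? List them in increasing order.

Square k = 1,…,8 (k and 17−k give the same square):
1²=1, 2²=4, 3²=9, 4²=16, 5²≡8, 6²≡2, 7²≡15, 8²≡13 (mod 17).
So the quadratic residues mod 17 are {1, 2, 4, 8, 9, 13, 15, 16}.

1, 2, 4, 8, 9, 13, 15, 16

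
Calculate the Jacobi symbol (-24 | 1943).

First reduce: -24 ≡ 1919 (mod 1943).
Reciprocity: 1919 ≡ 3 and 1943 ≡ 3 (mod 4), so (1919/1943) = −(1943/1919).
Reduce top mod 1919: now compute (24/1919).
Pull out 2^3: since 1919 ≡ 7 (mod 8), (2/1919) = +1, so (2/1919)^3 = +1.
Reciprocity: 3 ≡ 3 and 1919 ≡ 3 (mod 4), so (3/1919) = −(1919/3).
Reduce top mod 3: now compute (2/3).
Pull out 2: since 3 ≡ 3 (mod 8), (2/3) = -1.
Reached (1/3) = 1. Collecting the sign flips along the way, the symbol is -1.

-1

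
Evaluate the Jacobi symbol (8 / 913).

1

Pull out 2^3: since 913 ≡ 1 (mod 8), (2/913) = +1, so (2/913)^3 = +1.
Reached (1/913) = 1. Collecting the sign flips along the way, the symbol is +1.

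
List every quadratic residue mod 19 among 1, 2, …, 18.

1,4,5,6,7,9,11,16,17

Square k = 1,…,9 (k and 19−k give the same square):
1²=1, 2²=4, 3²=9, 4²=16, 5²≡6, 6²≡17, 7²≡11, 8²≡7, 9²≡5 (mod 19).
So the quadratic residues mod 19 are {1, 4, 5, 6, 7, 9, 11, 16, 17}.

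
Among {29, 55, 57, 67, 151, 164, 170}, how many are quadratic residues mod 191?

(29/191) = -1 → non-residue.
(55/191) = -1 → non-residue.
(57/191) = -1 → non-residue.
(67/191) = +1 → QR.
(151/191) = -1 → non-residue.
(164/191) = -1 → non-residue.
(170/191) = +1 → QR.
Total quadratic residues among the 7: 2.

2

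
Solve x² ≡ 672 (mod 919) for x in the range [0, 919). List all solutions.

Since 919 ≡ 3 (mod 4), a square root of 672 is 672^((919+1)/4) = 672^230 mod 919.
Repeated squaring: 672^2≡355, 672^4≡122, 672^8≡180, 672^16≡235, 672^32≡85, 672^64≡792, 672^128≡506 (mod 919).
672^230 = 672^(128+64+32+4+2) ≡ 795 (mod 919).
Check: 795² = 632025 ≡ 672 (mod 919). The two roots are 124 and 795.

124, 795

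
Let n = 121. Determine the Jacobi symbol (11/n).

0

Reciprocity: 11 ≡ 3 and 121 ≡ 1 (mod 4), so (11/121) = +(121/11).
Reduce top mod 11: now compute (0/11).
Top reduces to 0: gcd > 1, so the symbol is 0.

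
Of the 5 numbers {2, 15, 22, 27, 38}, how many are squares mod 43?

(2/43) = -1 → non-residue.
(15/43) = +1 → QR.
(22/43) = -1 → non-residue.
(27/43) = -1 → non-residue.
(38/43) = +1 → QR.
Total quadratic residues among the 5: 2.

2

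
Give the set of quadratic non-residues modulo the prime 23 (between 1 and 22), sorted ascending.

5, 7, 10, 11, 14, 15, 17, 19, 20, 21, 22

Square k = 1,…,11 (k and 23−k give the same square):
1²=1, 2²=4, 3²=9, 4²=16, 5²≡2, 6²≡13, 7²≡3, 8²≡18, 9²≡12, 10²≡8, 11²≡6 (mod 23).
The residues are {1, 2, 3, 4, 6, 8, 9, 12, 13, 16, 18}; the non-residues are the remaining 11 nonzero classes.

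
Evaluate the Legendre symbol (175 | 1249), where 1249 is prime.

Reciprocity: 175 ≡ 3 and 1249 ≡ 1 (mod 4), so (175/1249) = +(1249/175).
Reduce top mod 175: now compute (24/175).
Pull out 2^3: since 175 ≡ 7 (mod 8), (2/175) = +1, so (2/175)^3 = +1.
Reciprocity: 3 ≡ 3 and 175 ≡ 3 (mod 4), so (3/175) = −(175/3).
Reduce top mod 3: now compute (1/3).
Reached (1/3) = 1. Collecting the sign flips along the way, the symbol is -1.

-1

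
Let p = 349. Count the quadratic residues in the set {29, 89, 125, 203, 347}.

(29/349) = +1 → QR.
(89/349) = -1 → non-residue.
(125/349) = +1 → QR.
(203/349) = -1 → non-residue.
(347/349) = -1 → non-residue.
Total quadratic residues among the 5: 2.

2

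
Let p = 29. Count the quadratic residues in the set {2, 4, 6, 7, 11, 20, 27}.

4

(2/29) = -1 → non-residue.
(4/29) = +1 → QR.
(6/29) = +1 → QR.
(7/29) = +1 → QR.
(11/29) = -1 → non-residue.
(20/29) = +1 → QR.
(27/29) = -1 → non-residue.
Total quadratic residues among the 7: 4.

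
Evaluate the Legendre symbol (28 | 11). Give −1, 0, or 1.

-1

First reduce: 28 ≡ 6 (mod 11).
Pull out 2: since 11 ≡ 3 (mod 8), (2/11) = -1.
Reciprocity: 3 ≡ 3 and 11 ≡ 3 (mod 4), so (3/11) = −(11/3).
Reduce top mod 3: now compute (2/3).
Pull out 2: since 3 ≡ 3 (mod 8), (2/3) = -1.
Reached (1/3) = 1. Collecting the sign flips along the way, the symbol is -1.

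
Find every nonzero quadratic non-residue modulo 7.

Square k = 1,…,3 (k and 7−k give the same square):
1²=1, 2²=4, 3²≡2 (mod 7).
The residues are {1, 2, 4}; the non-residues are the remaining 3 nonzero classes.

3, 5, 6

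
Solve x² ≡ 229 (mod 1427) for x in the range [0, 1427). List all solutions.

Since 1427 ≡ 3 (mod 4), a square root of 229 is 229^((1427+1)/4) = 229^357 mod 1427.
Repeated squaring: 229^2≡1069, 229^4≡1161, 229^8≡833, 229^16≡367, 229^32≡551, 229^64≡1077, 229^128≡1205, 229^256≡766 (mod 1427).
229^357 = 229^(256+64+32+4+1) ≡ 293 (mod 1427).
Check: 293² = 85849 ≡ 229 (mod 1427). The two roots are 293 and 1134.

293, 1134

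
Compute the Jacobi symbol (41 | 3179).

Reciprocity: 41 ≡ 1 and 3179 ≡ 3 (mod 4), so (41/3179) = +(3179/41).
Reduce top mod 41: now compute (22/41).
Pull out 2: since 41 ≡ 1 (mod 8), (2/41) = +1.
Reciprocity: 11 ≡ 3 and 41 ≡ 1 (mod 4), so (11/41) = +(41/11).
Reduce top mod 11: now compute (8/11).
Pull out 2^3: since 11 ≡ 3 (mod 8), (2/11) = -1, so (2/11)^3 = -1.
Reached (1/11) = 1. Collecting the sign flips along the way, the symbol is -1.

-1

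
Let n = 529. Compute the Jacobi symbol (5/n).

1

Reciprocity: 5 ≡ 1 and 529 ≡ 1 (mod 4), so (5/529) = +(529/5).
Reduce top mod 5: now compute (4/5).
Pull out 2^2: since 5 ≡ 5 (mod 8), (2/5) = -1, so (2/5)^2 = +1.
Reached (1/5) = 1. Collecting the sign flips along the way, the symbol is +1.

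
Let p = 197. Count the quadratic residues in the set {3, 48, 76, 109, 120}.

(3/197) = -1 → non-residue.
(48/197) = -1 → non-residue.
(76/197) = +1 → QR.
(109/197) = +1 → QR.
(120/197) = -1 → non-residue.
Total quadratic residues among the 5: 2.

2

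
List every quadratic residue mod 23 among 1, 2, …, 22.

Square k = 1,…,11 (k and 23−k give the same square):
1²=1, 2²=4, 3²=9, 4²=16, 5²≡2, 6²≡13, 7²≡3, 8²≡18, 9²≡12, 10²≡8, 11²≡6 (mod 23).
So the quadratic residues mod 23 are {1, 2, 3, 4, 6, 8, 9, 12, 13, 16, 18}.

1 2 3 4 6 8 9 12 13 16 18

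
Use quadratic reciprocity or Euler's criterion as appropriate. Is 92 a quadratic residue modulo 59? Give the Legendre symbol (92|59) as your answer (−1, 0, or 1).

-1

First reduce: 92 ≡ 33 (mod 59).
Reciprocity: 33 ≡ 1 and 59 ≡ 3 (mod 4), so (33/59) = +(59/33).
Reduce top mod 33: now compute (26/33).
Pull out 2: since 33 ≡ 1 (mod 8), (2/33) = +1.
Reciprocity: 13 ≡ 1 and 33 ≡ 1 (mod 4), so (13/33) = +(33/13).
Reduce top mod 13: now compute (7/13).
Reciprocity: 7 ≡ 3 and 13 ≡ 1 (mod 4), so (7/13) = +(13/7).
Reduce top mod 7: now compute (6/7).
Pull out 2: since 7 ≡ 7 (mod 8), (2/7) = +1.
Reciprocity: 3 ≡ 3 and 7 ≡ 3 (mod 4), so (3/7) = −(7/3).
Reduce top mod 3: now compute (1/3).
Reached (1/3) = 1. Collecting the sign flips along the way, the symbol is -1.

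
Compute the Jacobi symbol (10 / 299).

Pull out 2: since 299 ≡ 3 (mod 8), (2/299) = -1.
Reciprocity: 5 ≡ 1 and 299 ≡ 3 (mod 4), so (5/299) = +(299/5).
Reduce top mod 5: now compute (4/5).
Pull out 2^2: since 5 ≡ 5 (mod 8), (2/5) = -1, so (2/5)^2 = +1.
Reached (1/5) = 1. Collecting the sign flips along the way, the symbol is -1.

-1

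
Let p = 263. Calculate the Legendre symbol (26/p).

Pull out 2: since 263 ≡ 7 (mod 8), (2/263) = +1.
Reciprocity: 13 ≡ 1 and 263 ≡ 3 (mod 4), so (13/263) = +(263/13).
Reduce top mod 13: now compute (3/13).
Reciprocity: 3 ≡ 3 and 13 ≡ 1 (mod 4), so (3/13) = +(13/3).
Reduce top mod 3: now compute (1/3).
Reached (1/3) = 1. Collecting the sign flips along the way, the symbol is +1.

1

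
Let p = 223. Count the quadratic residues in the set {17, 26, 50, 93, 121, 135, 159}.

4

(17/223) = +1 → QR.
(26/223) = -1 → non-residue.
(50/223) = +1 → QR.
(93/223) = -1 → non-residue.
(121/223) = +1 → QR.
(135/223) = +1 → QR.
(159/223) = -1 → non-residue.
Total quadratic residues among the 7: 4.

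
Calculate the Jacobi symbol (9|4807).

Reciprocity: 9 ≡ 1 and 4807 ≡ 3 (mod 4), so (9/4807) = +(4807/9).
Reduce top mod 9: now compute (1/9).
Reached (1/9) = 1. Collecting the sign flips along the way, the symbol is +1.

1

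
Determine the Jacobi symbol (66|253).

0

Pull out 2: since 253 ≡ 5 (mod 8), (2/253) = -1.
Reciprocity: 33 ≡ 1 and 253 ≡ 1 (mod 4), so (33/253) = +(253/33).
Reduce top mod 33: now compute (22/33).
Pull out 2: since 33 ≡ 1 (mod 8), (2/33) = +1.
Reciprocity: 11 ≡ 3 and 33 ≡ 1 (mod 4), so (11/33) = +(33/11).
Reduce top mod 11: now compute (0/11).
Top reduces to 0: gcd > 1, so the symbol is 0.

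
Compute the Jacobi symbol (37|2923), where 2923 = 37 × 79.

Reciprocity: 37 ≡ 1 and 2923 ≡ 3 (mod 4), so (37/2923) = +(2923/37).
Reduce top mod 37: now compute (0/37).
Top reduces to 0: gcd > 1, so the symbol is 0.

0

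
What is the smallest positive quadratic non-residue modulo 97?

(2/97) = +1, so 2 is a residue.
(3/97) = +1, so 3 is a residue.
(4/97) = +1, so 4 is a residue.
(5/97) = −1, so 5 is the smallest positive non-residue mod 97.

5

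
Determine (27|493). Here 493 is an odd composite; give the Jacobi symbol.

Reciprocity: 27 ≡ 3 and 493 ≡ 1 (mod 4), so (27/493) = +(493/27).
Reduce top mod 27: now compute (7/27).
Reciprocity: 7 ≡ 3 and 27 ≡ 3 (mod 4), so (7/27) = −(27/7).
Reduce top mod 7: now compute (6/7).
Pull out 2: since 7 ≡ 7 (mod 8), (2/7) = +1.
Reciprocity: 3 ≡ 3 and 7 ≡ 3 (mod 4), so (3/7) = −(7/3).
Reduce top mod 3: now compute (1/3).
Reached (1/3) = 1. Collecting the sign flips along the way, the symbol is +1.

1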